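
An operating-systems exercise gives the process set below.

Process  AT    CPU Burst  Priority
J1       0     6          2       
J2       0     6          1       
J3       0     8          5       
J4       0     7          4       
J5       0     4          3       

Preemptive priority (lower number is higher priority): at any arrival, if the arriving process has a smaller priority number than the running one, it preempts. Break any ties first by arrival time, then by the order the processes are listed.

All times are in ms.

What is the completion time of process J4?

Schedule: | J2 0-6 | J1 6-12 | J5 12-16 | J4 16-23 | J3 23-31 |
Completion: J1=12  J2=6  J3=31  J4=23  J5=16
Turnaround (C−A): J1=12  J2=6  J3=31  J4=23  J5=16

23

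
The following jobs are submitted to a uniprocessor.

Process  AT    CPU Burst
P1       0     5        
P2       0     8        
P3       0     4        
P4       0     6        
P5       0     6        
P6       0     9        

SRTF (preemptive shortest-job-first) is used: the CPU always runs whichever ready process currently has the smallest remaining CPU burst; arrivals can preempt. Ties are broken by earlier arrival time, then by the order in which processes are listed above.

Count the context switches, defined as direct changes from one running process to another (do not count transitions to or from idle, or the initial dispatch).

Schedule: | P3 0-4 | P1 4-9 | P4 9-15 | P5 15-21 | P2 21-29 | P6 29-38 |
Completion: P1=9  P2=29  P3=4  P4=15  P5=21  P6=38

5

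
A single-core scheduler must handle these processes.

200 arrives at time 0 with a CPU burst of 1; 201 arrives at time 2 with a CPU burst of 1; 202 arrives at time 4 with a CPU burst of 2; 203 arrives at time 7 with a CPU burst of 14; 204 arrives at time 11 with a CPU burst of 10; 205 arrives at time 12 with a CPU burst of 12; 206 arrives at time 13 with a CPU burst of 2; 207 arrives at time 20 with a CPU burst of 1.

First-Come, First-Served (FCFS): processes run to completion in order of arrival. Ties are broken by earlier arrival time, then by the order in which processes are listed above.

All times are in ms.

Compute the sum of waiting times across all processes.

84

Schedule: | 200 0-1 | idle 1-2 | 201 2-3 | idle 3-4 | 202 4-6 | idle 6-7 | 203 7-21 | 204 21-31 | 205 31-43 | 206 43-45 | 207 45-46 |
Completion: 200=1  201=3  202=6  203=21  204=31  205=43  206=45  207=46
Turnaround (C−A): 200=1  201=1  202=2  203=14  204=20  205=31  206=32  207=26
Waiting = turnaround − burst: 200=0, 201=0, 202=0, 203=0, 204=10, 205=19, 206=30, 207=25
Total waiting = 0 + 0 + 0 + 0 + 10 + 19 + 30 + 25 = 84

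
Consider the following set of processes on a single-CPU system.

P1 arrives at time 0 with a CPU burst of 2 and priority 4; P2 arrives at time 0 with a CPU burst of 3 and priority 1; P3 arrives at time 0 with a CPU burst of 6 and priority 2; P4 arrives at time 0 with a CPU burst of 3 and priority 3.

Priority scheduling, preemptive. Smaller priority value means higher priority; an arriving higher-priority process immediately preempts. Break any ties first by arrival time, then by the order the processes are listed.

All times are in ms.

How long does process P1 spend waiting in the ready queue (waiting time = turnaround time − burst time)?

12

Schedule: | P2 0-3 | P3 3-9 | P4 9-12 | P1 12-14 |
Completion: P1=14  P2=3  P3=9  P4=12
Waiting(P1) = turnaround − burst = 14 − 2 = 12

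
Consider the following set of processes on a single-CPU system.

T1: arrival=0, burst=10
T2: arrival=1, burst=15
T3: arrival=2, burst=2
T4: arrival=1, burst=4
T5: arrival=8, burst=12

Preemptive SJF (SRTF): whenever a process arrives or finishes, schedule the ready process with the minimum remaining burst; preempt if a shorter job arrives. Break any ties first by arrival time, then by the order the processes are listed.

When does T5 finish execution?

Timeline: | T1 0-1 | T4 1-2 | T3 2-4 | T4 4-7 | T1 7-16 | T5 16-28 | T2 28-43 |
Completion: T1=16  T2=43  T3=4  T4=7  T5=28
Turnaround (C−A): T1=16  T2=42  T3=2  T4=6  T5=20

28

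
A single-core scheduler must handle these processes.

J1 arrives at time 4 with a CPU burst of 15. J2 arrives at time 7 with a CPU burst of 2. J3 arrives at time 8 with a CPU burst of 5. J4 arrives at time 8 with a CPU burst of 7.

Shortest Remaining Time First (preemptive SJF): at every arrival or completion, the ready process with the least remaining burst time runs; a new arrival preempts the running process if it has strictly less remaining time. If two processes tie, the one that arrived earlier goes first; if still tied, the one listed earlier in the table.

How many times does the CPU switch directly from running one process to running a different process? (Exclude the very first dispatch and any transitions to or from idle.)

4

Gantt: | idle 0-4 | J1 4-7 | J2 7-9 | J3 9-14 | J4 14-21 | J1 21-33 |
Completion: J1=33  J2=9  J3=14  J4=21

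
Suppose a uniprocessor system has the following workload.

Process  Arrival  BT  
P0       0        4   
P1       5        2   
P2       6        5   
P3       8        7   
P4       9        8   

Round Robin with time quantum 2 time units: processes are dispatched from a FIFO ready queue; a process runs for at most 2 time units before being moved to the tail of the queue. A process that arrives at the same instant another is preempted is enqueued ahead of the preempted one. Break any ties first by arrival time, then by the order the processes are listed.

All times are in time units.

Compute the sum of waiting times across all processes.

Timeline: | P0 0-4 | idle 4-5 | P1 5-7 | P2 7-9 | P3 9-11 | P4 11-13 | P2 13-15 | P3 15-17 | P4 17-19 | P2 19-20 | P3 20-22 | P4 22-24 | P3 24-25 | P4 25-27 |
Completion: P0=4  P1=7  P2=20  P3=25  P4=27
Turnaround (C−A): P0=4  P1=2  P2=14  P3=17  P4=18
Waiting = turnaround − burst: P0=0, P1=0, P2=9, P3=10, P4=10
Total waiting = 0 + 0 + 9 + 10 + 10 = 29

29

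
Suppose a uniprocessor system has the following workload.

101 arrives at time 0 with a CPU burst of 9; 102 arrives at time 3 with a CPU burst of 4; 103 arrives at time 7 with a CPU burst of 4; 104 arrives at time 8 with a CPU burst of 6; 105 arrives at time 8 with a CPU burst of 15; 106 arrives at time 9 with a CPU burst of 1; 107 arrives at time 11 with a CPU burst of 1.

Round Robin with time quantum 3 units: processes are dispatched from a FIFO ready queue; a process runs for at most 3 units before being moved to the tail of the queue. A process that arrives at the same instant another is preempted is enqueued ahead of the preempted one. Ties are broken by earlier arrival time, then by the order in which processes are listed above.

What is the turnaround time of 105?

Timeline: | 101 0-3 | 102 3-6 | 101 6-9 | 102 9-10 | 103 10-13 | 104 13-16 | 105 16-19 | 106 19-20 | 101 20-23 | 107 23-24 | 103 24-25 | 104 25-28 | 105 28-40 |
Completion: 101=23  102=10  103=25  104=28  105=40  106=20  107=24
Turnaround(105) = completion − arrival = 40 − 8 = 32

32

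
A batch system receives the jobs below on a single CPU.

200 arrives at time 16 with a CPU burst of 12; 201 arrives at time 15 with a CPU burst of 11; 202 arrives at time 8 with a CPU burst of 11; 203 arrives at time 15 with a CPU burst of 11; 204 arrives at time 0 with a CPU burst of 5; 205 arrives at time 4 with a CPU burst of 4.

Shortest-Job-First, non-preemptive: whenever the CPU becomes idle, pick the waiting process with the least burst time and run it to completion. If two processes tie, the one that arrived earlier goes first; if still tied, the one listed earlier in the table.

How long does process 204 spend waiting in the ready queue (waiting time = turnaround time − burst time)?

0

Gantt: | 204 0-5 | 205 5-9 | 202 9-20 | 201 20-31 | 203 31-42 | 200 42-54 |
Completion: 200=54  201=31  202=20  203=42  204=5  205=9
Turnaround (C−A): 200=38  201=16  202=12  203=27  204=5  205=5
Waiting(204) = turnaround − burst = 5 − 5 = 0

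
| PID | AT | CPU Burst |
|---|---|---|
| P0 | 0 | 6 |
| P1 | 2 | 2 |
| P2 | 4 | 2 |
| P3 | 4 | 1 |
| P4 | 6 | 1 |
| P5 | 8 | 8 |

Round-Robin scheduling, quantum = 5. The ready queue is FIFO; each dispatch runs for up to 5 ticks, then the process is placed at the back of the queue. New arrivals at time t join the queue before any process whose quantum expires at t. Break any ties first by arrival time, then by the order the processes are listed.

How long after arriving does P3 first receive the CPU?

5

Timeline: | P0 0-5 | P1 5-7 | P2 7-9 | P3 9-10 | P0 10-11 | P4 11-12 | P5 12-20 |
Completion: P0=11  P1=7  P2=9  P3=10  P4=12  P5=20
Response(P3) = first start − arrival = 9 − 4 = 5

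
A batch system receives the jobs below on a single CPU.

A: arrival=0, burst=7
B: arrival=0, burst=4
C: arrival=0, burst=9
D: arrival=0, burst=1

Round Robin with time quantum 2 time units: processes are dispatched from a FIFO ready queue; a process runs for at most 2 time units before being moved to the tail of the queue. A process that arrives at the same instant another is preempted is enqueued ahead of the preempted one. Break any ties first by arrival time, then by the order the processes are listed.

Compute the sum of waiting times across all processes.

36

Timeline: | A 0-2 | B 2-4 | C 4-6 | D 6-7 | A 7-9 | B 9-11 | C 11-13 | A 13-15 | C 15-17 | A 17-18 | C 18-21 |
Completion: A=18  B=11  C=21  D=7
Waiting = turnaround − burst: A=11, B=7, C=12, D=6
Total waiting = 11 + 7 + 12 + 6 = 36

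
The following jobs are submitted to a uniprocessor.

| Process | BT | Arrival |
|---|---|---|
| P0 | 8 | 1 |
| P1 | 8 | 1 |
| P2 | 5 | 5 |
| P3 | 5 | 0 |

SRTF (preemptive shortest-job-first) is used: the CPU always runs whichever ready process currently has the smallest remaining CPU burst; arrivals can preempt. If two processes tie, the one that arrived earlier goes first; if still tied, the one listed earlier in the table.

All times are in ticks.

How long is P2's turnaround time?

5

Timeline: | P3 0-5 | P2 5-10 | P0 10-18 | P1 18-26 |
Completion: P0=18  P1=26  P2=10  P3=5
Turnaround(P2) = completion − arrival = 10 − 5 = 5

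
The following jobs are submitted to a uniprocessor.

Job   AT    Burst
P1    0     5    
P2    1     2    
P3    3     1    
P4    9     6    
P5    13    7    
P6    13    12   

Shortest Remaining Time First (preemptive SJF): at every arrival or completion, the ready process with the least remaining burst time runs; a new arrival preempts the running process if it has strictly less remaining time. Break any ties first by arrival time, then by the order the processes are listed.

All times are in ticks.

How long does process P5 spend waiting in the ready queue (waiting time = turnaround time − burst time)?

2

Gantt: | P1 0-1 | P2 1-3 | P3 3-4 | P1 4-8 | idle 8-9 | P4 9-15 | P5 15-22 | P6 22-34 |
Completion: P1=8  P2=3  P3=4  P4=15  P5=22  P6=34
Waiting(P5) = turnaround − burst = 9 − 7 = 2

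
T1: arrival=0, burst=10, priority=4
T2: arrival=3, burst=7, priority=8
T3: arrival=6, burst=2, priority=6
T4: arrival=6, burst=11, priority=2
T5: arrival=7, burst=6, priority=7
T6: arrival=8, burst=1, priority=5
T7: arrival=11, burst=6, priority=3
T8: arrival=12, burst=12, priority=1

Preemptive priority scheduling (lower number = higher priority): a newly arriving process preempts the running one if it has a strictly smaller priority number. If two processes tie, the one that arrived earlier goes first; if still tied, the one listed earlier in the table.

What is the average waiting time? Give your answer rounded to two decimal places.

25.50

Timeline: | T1 0-6 | T4 6-12 | T8 12-24 | T4 24-29 | T7 29-35 | T1 35-39 | T6 39-40 | T3 40-42 | T5 42-48 | T2 48-55 |
Completion: T1=39  T2=55  T3=42  T4=29  T5=48  T6=40  T7=35  T8=24
Turnaround (C−A): T1=39  T2=52  T3=36  T4=23  T5=41  T6=32  T7=24  T8=12
Waiting times: T1=29, T2=45, T3=34, T4=12, T5=35, T6=31, T7=18, T8=0
Average waiting = (29+45+34+12+35+31+18+0) / 8 = 204/8 = 25.50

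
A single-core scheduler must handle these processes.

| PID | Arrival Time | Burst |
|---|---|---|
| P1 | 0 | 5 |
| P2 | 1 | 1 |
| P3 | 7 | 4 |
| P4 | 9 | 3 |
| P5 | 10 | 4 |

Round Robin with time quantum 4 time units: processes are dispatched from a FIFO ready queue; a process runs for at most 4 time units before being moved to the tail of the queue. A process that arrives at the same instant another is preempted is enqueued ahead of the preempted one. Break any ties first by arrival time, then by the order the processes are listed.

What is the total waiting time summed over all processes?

Gantt: | P1 0-4 | P2 4-5 | P1 5-6 | idle 6-7 | P3 7-11 | P4 11-14 | P5 14-18 |
Completion: P1=6  P2=5  P3=11  P4=14  P5=18
Waiting = turnaround − burst: P1=1, P2=3, P3=0, P4=2, P5=4
Total waiting = 1 + 3 + 0 + 2 + 4 = 10

10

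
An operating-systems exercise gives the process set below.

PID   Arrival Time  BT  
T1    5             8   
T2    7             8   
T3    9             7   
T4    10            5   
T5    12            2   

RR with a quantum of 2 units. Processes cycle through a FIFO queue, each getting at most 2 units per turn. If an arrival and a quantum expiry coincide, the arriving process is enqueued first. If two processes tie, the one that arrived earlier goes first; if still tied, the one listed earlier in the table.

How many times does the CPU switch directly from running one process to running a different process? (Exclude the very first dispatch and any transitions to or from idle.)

Timeline: | idle 0-5 | T1 5-7 | T2 7-9 | T1 9-11 | T3 11-13 | T2 13-15 | T4 15-17 | T1 17-19 | T5 19-21 | T3 21-23 | T2 23-25 | T4 25-27 | T1 27-29 | T3 29-31 | T2 31-33 | T4 33-34 | T3 34-35 |
Completion: T1=29  T2=33  T3=35  T4=34  T5=21
Turnaround (C−A): T1=24  T2=26  T3=26  T4=24  T5=9

15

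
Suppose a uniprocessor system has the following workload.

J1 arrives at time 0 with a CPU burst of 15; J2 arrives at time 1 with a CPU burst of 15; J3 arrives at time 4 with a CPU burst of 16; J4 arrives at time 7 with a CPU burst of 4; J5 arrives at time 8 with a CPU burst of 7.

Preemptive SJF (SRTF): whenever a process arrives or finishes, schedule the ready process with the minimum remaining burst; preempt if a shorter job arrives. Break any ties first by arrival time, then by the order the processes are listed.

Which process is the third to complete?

J1

Gantt: | J1 0-7 | J4 7-11 | J5 11-18 | J1 18-26 | J2 26-41 | J3 41-57 |
Completion: J1=26  J2=41  J3=57  J4=11  J5=18
Turnaround (C−A): J1=26  J2=40  J3=53  J4=4  J5=10
Finish order: J4 → J5 → J1 → J2 → J3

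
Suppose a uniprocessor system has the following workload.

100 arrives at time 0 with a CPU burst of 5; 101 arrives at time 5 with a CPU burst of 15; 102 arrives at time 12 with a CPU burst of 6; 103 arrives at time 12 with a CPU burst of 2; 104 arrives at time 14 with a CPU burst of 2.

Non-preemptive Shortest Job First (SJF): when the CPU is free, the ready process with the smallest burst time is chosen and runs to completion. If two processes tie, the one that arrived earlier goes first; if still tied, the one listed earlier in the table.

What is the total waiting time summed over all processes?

28

Gantt: | 100 0-5 | 101 5-20 | 103 20-22 | 104 22-24 | 102 24-30 |
Completion: 100=5  101=20  102=30  103=22  104=24
Turnaround (C−A): 100=5  101=15  102=18  103=10  104=10
Waiting = turnaround − burst: 100=0, 101=0, 102=12, 103=8, 104=8
Total waiting = 0 + 0 + 12 + 8 + 8 = 28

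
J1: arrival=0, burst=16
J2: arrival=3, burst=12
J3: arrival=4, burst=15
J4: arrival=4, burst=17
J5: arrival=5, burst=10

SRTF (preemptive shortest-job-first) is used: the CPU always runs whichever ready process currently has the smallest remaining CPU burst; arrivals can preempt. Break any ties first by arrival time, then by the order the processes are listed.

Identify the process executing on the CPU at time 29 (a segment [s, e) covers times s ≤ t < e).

Gantt: | J1 0-3 | J2 3-15 | J5 15-25 | J1 25-38 | J3 38-53 | J4 53-70 |
Completion: J1=38  J2=15  J3=53  J4=70  J5=25

J1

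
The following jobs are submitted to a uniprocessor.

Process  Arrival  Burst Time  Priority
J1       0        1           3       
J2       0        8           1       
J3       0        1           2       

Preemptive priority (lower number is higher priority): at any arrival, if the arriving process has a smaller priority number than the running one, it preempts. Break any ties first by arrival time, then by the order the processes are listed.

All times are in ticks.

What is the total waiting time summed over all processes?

Gantt: | J2 0-8 | J3 8-9 | J1 9-10 |
Completion: J1=10  J2=8  J3=9
Waiting = turnaround − burst: J1=9, J2=0, J3=8
Total waiting = 9 + 0 + 8 = 17

17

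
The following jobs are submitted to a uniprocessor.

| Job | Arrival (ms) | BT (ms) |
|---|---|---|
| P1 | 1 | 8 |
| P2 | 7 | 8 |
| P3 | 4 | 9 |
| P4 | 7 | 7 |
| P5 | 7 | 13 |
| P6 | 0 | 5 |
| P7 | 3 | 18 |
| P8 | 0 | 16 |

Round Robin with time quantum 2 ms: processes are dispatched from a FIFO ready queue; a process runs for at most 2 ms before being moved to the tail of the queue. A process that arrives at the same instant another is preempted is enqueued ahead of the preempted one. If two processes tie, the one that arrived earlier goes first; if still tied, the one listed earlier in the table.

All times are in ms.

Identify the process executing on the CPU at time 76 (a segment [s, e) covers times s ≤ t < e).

P7

Timeline: | P6 0-2 | P8 2-4 | P1 4-6 | P6 6-8 | P7 8-10 | P3 10-12 | P8 12-14 | P1 14-16 | P2 16-18 | P4 18-20 | P5 20-22 | P6 22-23 | P7 23-25 | P3 25-27 | P8 27-29 | P1 29-31 | P2 31-33 | P4 33-35 | P5 35-37 | P7 37-39 | P3 39-41 | P8 41-43 | P1 43-45 | P2 45-47 | P4 47-49 | P5 49-51 | P7 51-53 | P3 53-55 | P8 55-57 | P2 57-59 | P4 59-60 | P5 60-62 | P7 62-64 | P3 64-65 | P8 65-67 | P5 67-69 | P7 69-71 | P8 71-73 | P5 73-75 | P7 75-77 | P8 77-79 | P5 79-80 | P7 80-84 |
Completion: P1=45  P2=59  P3=65  P4=60  P5=80  P6=23  P7=84  P8=79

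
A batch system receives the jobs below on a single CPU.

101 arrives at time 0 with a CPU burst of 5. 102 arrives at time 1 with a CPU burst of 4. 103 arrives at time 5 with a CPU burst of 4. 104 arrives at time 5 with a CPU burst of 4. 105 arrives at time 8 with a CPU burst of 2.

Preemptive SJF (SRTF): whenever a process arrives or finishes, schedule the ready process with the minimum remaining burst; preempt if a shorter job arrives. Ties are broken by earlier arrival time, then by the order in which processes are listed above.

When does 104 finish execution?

Gantt: | 101 0-5 | 102 5-9 | 105 9-11 | 103 11-15 | 104 15-19 |
Completion: 101=5  102=9  103=15  104=19  105=11

19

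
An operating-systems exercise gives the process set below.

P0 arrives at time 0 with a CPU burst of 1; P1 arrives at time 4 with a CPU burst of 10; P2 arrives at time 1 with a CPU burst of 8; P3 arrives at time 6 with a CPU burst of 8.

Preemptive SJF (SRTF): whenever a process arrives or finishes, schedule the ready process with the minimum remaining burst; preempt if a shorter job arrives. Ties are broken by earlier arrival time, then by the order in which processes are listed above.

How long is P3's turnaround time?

11

Gantt: | P0 0-1 | P2 1-9 | P3 9-17 | P1 17-27 |
Completion: P0=1  P1=27  P2=9  P3=17
Turnaround(P3) = completion − arrival = 17 − 6 = 11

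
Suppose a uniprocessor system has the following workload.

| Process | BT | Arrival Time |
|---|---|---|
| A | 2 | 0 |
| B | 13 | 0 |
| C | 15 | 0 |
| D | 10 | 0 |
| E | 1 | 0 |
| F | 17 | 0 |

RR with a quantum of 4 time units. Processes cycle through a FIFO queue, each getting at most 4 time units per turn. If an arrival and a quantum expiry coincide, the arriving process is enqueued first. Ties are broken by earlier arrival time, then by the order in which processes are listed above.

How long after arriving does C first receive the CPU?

Schedule: | A 0-2 | B 2-6 | C 6-10 | D 10-14 | E 14-15 | F 15-19 | B 19-23 | C 23-27 | D 27-31 | F 31-35 | B 35-39 | C 39-43 | D 43-45 | F 45-49 | B 49-50 | C 50-53 | F 53-58 |
Completion: A=2  B=50  C=53  D=45  E=15  F=58
Response(C) = first start − arrival = 6 − 0 = 6

6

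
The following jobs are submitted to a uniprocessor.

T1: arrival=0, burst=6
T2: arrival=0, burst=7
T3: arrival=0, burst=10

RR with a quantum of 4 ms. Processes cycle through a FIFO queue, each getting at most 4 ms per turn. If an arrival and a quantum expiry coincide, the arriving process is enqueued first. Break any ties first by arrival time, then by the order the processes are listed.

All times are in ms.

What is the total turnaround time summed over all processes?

Timeline: | T1 0-4 | T2 4-8 | T3 8-12 | T1 12-14 | T2 14-17 | T3 17-23 |
Completion: T1=14  T2=17  T3=23
Turnaround (C−A): T1=14  T2=17  T3=23
Turnaround = completion − arrival: T1=14, T2=17, T3=23
Total turnaround = 14 + 17 + 23 = 54

54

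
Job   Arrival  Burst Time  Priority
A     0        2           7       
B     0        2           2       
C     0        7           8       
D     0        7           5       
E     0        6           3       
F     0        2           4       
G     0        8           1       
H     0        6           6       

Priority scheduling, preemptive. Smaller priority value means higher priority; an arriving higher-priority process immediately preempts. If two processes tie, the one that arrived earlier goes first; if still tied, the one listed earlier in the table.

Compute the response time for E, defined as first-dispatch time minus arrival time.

Gantt: | G 0-8 | B 8-10 | E 10-16 | F 16-18 | D 18-25 | H 25-31 | A 31-33 | C 33-40 |
Completion: A=33  B=10  C=40  D=25  E=16  F=18  G=8  H=31
Turnaround (C−A): A=33  B=10  C=40  D=25  E=16  F=18  G=8  H=31
Response(E) = first start − arrival = 10 − 0 = 10

10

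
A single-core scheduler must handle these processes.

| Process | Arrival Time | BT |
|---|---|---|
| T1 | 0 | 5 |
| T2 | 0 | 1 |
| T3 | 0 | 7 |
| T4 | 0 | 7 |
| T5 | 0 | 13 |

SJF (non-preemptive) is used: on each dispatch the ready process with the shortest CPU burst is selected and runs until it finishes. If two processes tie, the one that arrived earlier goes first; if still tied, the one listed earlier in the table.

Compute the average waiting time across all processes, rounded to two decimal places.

8.00

Schedule: | T2 0-1 | T1 1-6 | T3 6-13 | T4 13-20 | T5 20-33 |
Completion: T1=6  T2=1  T3=13  T4=20  T5=33
Turnaround (C−A): T1=6  T2=1  T3=13  T4=20  T5=33
Waiting times: T1=1, T2=0, T3=6, T4=13, T5=20
Average waiting = (1+0+6+13+20) / 5 = 40/5 = 8.00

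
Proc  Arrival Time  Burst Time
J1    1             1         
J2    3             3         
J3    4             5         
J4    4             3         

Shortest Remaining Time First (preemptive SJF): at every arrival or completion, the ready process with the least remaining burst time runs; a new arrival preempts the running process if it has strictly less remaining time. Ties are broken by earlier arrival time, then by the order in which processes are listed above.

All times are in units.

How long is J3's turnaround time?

10

Gantt: | idle 0-1 | J1 1-2 | idle 2-3 | J2 3-6 | J4 6-9 | J3 9-14 |
Completion: J1=2  J2=6  J3=14  J4=9
Turnaround(J3) = completion − arrival = 14 − 4 = 10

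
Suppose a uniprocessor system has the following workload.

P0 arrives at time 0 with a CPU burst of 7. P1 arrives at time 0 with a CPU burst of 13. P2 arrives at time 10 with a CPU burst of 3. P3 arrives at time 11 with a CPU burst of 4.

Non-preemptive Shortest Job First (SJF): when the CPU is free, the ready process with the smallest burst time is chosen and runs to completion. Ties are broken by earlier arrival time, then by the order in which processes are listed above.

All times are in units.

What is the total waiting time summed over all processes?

Timeline: | P0 0-7 | P1 7-20 | P2 20-23 | P3 23-27 |
Completion: P0=7  P1=20  P2=23  P3=27
Turnaround (C−A): P0=7  P1=20  P2=13  P3=16
Waiting = turnaround − burst: P0=0, P1=7, P2=10, P3=12
Total waiting = 0 + 7 + 10 + 12 = 29

29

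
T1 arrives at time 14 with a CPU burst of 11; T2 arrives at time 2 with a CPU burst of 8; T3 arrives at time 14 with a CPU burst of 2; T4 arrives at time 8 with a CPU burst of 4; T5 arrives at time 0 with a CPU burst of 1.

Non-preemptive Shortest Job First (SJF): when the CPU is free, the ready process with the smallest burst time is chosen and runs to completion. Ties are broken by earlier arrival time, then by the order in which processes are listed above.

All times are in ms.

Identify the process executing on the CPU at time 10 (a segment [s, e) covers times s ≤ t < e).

T4

Schedule: | T5 0-1 | idle 1-2 | T2 2-10 | T4 10-14 | T3 14-16 | T1 16-27 |
Completion: T1=27  T2=10  T3=16  T4=14  T5=1
Turnaround (C−A): T1=13  T2=8  T3=2  T4=6  T5=1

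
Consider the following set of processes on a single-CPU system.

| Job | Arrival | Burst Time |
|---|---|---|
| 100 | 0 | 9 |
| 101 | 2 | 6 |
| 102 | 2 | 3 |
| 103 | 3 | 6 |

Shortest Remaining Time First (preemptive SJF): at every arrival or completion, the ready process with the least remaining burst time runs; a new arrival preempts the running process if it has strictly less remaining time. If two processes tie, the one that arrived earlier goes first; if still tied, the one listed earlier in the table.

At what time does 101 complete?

Gantt: | 100 0-2 | 102 2-5 | 101 5-11 | 103 11-17 | 100 17-24 |
Completion: 100=24  101=11  102=5  103=17

11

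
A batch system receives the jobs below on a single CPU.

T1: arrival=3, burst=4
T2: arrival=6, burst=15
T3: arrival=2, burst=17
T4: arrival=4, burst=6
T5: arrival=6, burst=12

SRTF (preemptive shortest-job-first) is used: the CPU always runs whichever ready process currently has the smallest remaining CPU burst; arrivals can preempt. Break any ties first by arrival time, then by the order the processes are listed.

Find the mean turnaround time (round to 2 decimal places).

24.00

Schedule: | idle 0-2 | T3 2-3 | T1 3-7 | T4 7-13 | T5 13-25 | T2 25-40 | T3 40-56 |
Completion: T1=7  T2=40  T3=56  T4=13  T5=25
Turnaround (C−A): T1=4  T2=34  T3=54  T4=9  T5=19
Turnaround times: T1=4, T2=34, T3=54, T4=9, T5=19
Average turnaround = (4+34+54+9+19) / 5 = 120/5 = 24.00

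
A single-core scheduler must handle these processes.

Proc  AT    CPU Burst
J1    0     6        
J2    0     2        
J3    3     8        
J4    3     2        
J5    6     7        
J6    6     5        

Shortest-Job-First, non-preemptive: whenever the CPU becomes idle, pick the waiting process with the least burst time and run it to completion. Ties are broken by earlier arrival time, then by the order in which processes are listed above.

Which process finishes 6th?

Schedule: | J2 0-2 | J1 2-8 | J4 8-10 | J6 10-15 | J5 15-22 | J3 22-30 |
Completion: J1=8  J2=2  J3=30  J4=10  J5=22  J6=15
Finish order: J2 → J1 → J4 → J6 → J5 → J3

J3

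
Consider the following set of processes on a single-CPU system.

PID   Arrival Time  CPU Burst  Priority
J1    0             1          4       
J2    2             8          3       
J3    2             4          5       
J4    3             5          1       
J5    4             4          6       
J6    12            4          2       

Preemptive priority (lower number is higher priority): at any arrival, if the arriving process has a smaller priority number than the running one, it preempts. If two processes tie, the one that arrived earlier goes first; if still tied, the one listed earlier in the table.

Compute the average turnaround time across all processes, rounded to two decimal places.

Schedule: | J1 0-1 | idle 1-2 | J2 2-3 | J4 3-8 | J2 8-12 | J6 12-16 | J2 16-19 | J3 19-23 | J5 23-27 |
Completion: J1=1  J2=19  J3=23  J4=8  J5=27  J6=16
Turnaround (C−A): J1=1  J2=17  J3=21  J4=5  J5=23  J6=4
Turnaround times: J1=1, J2=17, J3=21, J4=5, J5=23, J6=4
Average turnaround = (1+17+21+5+23+4) / 6 = 71/6 = 11.83

11.83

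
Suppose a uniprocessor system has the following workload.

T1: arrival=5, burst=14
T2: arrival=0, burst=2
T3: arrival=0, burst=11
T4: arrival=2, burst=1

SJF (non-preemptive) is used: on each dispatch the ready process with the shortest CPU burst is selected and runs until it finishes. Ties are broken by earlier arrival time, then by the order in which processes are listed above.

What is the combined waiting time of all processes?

12

Gantt: | T2 0-2 | T4 2-3 | T3 3-14 | T1 14-28 |
Completion: T1=28  T2=2  T3=14  T4=3
Waiting = turnaround − burst: T1=9, T2=0, T3=3, T4=0
Total waiting = 9 + 0 + 3 + 0 = 12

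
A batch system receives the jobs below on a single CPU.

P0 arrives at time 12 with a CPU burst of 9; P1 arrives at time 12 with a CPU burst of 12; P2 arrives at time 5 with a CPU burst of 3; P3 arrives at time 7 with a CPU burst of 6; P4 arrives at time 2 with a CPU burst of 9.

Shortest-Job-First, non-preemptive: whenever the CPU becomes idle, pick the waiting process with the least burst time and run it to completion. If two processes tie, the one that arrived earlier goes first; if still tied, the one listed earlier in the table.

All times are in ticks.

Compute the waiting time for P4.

0

Gantt: | idle 0-2 | P4 2-11 | P2 11-14 | P3 14-20 | P0 20-29 | P1 29-41 |
Completion: P0=29  P1=41  P2=14  P3=20  P4=11
Waiting(P4) = turnaround − burst = 9 − 9 = 0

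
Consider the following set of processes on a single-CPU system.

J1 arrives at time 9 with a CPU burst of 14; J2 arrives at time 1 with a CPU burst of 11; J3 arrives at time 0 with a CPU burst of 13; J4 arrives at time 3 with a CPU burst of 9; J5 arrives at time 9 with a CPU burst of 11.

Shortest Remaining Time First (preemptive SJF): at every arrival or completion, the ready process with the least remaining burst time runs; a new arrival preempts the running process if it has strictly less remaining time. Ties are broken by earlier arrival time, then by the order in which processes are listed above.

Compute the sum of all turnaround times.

145

Gantt: | J3 0-1 | J2 1-12 | J4 12-21 | J5 21-32 | J3 32-44 | J1 44-58 |
Completion: J1=58  J2=12  J3=44  J4=21  J5=32
Turnaround (C−A): J1=49  J2=11  J3=44  J4=18  J5=23
Turnaround = completion − arrival: J1=49, J2=11, J3=44, J4=18, J5=23
Total turnaround = 49 + 11 + 44 + 18 + 23 = 145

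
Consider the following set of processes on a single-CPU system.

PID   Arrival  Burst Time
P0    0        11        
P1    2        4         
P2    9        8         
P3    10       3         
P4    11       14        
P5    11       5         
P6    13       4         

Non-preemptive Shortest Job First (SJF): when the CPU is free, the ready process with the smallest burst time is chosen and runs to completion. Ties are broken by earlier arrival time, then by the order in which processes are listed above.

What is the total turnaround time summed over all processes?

Timeline: | P0 0-11 | P3 11-14 | P1 14-18 | P6 18-22 | P5 22-27 | P2 27-35 | P4 35-49 |
Completion: P0=11  P1=18  P2=35  P3=14  P4=49  P5=27  P6=22
Turnaround (C−A): P0=11  P1=16  P2=26  P3=4  P4=38  P5=16  P6=9
Turnaround = completion − arrival: P0=11, P1=16, P2=26, P3=4, P4=38, P5=16, P6=9
Total turnaround = 11 + 16 + 26 + 4 + 38 + 16 + 9 = 120

120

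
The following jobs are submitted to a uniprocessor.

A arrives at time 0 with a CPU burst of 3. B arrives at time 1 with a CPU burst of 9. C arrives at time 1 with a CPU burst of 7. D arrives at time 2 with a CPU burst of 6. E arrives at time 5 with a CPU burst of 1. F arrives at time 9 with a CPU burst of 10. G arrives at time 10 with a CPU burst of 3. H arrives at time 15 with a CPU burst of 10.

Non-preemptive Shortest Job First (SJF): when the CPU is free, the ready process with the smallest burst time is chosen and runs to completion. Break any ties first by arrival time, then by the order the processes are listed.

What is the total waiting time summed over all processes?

80

Timeline: | A 0-3 | D 3-9 | E 9-10 | G 10-13 | C 13-20 | B 20-29 | F 29-39 | H 39-49 |
Completion: A=3  B=29  C=20  D=9  E=10  F=39  G=13  H=49
Turnaround (C−A): A=3  B=28  C=19  D=7  E=5  F=30  G=3  H=34
Waiting = turnaround − burst: A=0, B=19, C=12, D=1, E=4, F=20, G=0, H=24
Total waiting = 0 + 19 + 12 + 1 + 4 + 20 + 0 + 24 = 80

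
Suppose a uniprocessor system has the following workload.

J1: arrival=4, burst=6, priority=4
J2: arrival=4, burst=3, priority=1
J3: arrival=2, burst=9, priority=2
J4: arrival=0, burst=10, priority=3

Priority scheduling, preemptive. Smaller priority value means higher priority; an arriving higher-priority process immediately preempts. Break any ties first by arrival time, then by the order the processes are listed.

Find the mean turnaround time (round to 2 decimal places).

Schedule: | J4 0-2 | J3 2-4 | J2 4-7 | J3 7-14 | J4 14-22 | J1 22-28 |
Completion: J1=28  J2=7  J3=14  J4=22
Turnaround (C−A): J1=24  J2=3  J3=12  J4=22
Turnaround times: J1=24, J2=3, J3=12, J4=22
Average turnaround = (24+3+12+22) / 4 = 61/4 = 15.25

15.25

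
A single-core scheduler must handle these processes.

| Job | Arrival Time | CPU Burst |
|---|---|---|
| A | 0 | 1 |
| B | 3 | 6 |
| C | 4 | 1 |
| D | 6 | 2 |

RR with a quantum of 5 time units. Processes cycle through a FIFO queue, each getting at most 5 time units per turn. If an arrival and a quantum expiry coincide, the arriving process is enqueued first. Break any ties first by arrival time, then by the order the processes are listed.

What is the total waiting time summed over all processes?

Gantt: | A 0-1 | idle 1-3 | B 3-8 | C 8-9 | D 9-11 | B 11-12 |
Completion: A=1  B=12  C=9  D=11
Turnaround (C−A): A=1  B=9  C=5  D=5
Waiting = turnaround − burst: A=0, B=3, C=4, D=3
Total waiting = 0 + 3 + 4 + 3 = 10

10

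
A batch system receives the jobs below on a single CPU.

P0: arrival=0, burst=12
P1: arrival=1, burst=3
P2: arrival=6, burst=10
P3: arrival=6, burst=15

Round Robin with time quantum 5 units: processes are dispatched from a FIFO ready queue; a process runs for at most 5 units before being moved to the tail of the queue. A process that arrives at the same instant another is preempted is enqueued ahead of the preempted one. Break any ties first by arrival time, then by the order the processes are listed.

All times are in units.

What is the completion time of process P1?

8

Schedule: | P0 0-5 | P1 5-8 | P0 8-13 | P2 13-18 | P3 18-23 | P0 23-25 | P2 25-30 | P3 30-40 |
Completion: P0=25  P1=8  P2=30  P3=40
Turnaround (C−A): P0=25  P1=7  P2=24  P3=34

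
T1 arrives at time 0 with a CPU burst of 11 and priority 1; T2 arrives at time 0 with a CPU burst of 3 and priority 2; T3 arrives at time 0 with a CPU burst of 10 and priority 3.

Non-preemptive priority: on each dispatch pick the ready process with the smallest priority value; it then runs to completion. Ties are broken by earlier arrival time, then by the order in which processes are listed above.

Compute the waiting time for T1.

0

Gantt: | T1 0-11 | T2 11-14 | T3 14-24 |
Completion: T1=11  T2=14  T3=24
Turnaround (C−A): T1=11  T2=14  T3=24
Waiting(T1) = turnaround − burst = 11 − 11 = 0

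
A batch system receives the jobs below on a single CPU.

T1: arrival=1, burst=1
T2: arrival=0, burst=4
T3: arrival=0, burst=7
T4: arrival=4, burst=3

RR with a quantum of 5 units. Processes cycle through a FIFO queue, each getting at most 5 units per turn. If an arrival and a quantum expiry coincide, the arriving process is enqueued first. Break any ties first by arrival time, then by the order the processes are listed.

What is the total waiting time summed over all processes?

Gantt: | T2 0-4 | T3 4-9 | T1 9-10 | T4 10-13 | T3 13-15 |
Completion: T1=10  T2=4  T3=15  T4=13
Turnaround (C−A): T1=9  T2=4  T3=15  T4=9
Waiting = turnaround − burst: T1=8, T2=0, T3=8, T4=6
Total waiting = 8 + 0 + 8 + 6 = 22

22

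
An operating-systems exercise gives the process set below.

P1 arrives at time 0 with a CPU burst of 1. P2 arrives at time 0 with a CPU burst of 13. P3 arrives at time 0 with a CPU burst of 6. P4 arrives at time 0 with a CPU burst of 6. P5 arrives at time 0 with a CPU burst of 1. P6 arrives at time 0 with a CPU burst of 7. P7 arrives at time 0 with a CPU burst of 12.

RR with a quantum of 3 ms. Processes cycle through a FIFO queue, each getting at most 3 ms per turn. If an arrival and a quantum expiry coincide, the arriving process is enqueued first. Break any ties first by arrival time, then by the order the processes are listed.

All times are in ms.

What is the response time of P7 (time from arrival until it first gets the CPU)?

Gantt: | P1 0-1 | P2 1-4 | P3 4-7 | P4 7-10 | P5 10-11 | P6 11-14 | P7 14-17 | P2 17-20 | P3 20-23 | P4 23-26 | P6 26-29 | P7 29-32 | P2 32-35 | P6 35-36 | P7 36-39 | P2 39-42 | P7 42-45 | P2 45-46 |
Completion: P1=1  P2=46  P3=23  P4=26  P5=11  P6=36  P7=45
Turnaround (C−A): P1=1  P2=46  P3=23  P4=26  P5=11  P6=36  P7=45
Response(P7) = first start − arrival = 14 − 0 = 14

14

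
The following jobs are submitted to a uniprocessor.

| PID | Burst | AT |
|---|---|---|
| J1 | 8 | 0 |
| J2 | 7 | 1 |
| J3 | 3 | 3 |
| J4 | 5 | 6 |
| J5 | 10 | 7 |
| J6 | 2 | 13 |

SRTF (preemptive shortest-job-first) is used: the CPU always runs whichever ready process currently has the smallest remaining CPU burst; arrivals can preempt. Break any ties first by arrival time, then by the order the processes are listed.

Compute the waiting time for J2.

Schedule: | J1 0-3 | J3 3-6 | J1 6-11 | J4 11-13 | J6 13-15 | J4 15-18 | J2 18-25 | J5 25-35 |
Completion: J1=11  J2=25  J3=6  J4=18  J5=35  J6=15
Turnaround (C−A): J1=11  J2=24  J3=3  J4=12  J5=28  J6=2
Waiting(J2) = turnaround − burst = 24 − 7 = 17

17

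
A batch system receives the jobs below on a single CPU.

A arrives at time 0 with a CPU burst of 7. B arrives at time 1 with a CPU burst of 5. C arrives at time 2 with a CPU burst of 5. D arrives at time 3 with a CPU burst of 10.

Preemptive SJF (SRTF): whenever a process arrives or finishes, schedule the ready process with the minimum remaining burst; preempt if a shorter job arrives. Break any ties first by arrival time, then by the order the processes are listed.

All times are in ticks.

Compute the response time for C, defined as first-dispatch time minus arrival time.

4

Gantt: | A 0-1 | B 1-6 | C 6-11 | A 11-17 | D 17-27 |
Completion: A=17  B=6  C=11  D=27
Turnaround (C−A): A=17  B=5  C=9  D=24
Response(C) = first start − arrival = 6 − 2 = 4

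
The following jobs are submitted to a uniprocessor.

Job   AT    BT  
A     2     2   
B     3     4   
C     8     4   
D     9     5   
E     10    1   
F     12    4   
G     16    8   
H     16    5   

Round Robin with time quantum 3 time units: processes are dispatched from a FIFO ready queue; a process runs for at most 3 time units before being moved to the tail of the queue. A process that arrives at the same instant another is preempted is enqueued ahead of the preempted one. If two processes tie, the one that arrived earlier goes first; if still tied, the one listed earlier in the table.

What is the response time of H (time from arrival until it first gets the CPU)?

Gantt: | idle 0-2 | A 2-4 | B 4-8 | C 8-11 | D 11-14 | E 14-15 | C 15-16 | F 16-19 | D 19-21 | G 21-24 | H 24-27 | F 27-28 | G 28-31 | H 31-33 | G 33-35 |
Completion: A=4  B=8  C=16  D=21  E=15  F=28  G=35  H=33
Response(H) = first start − arrival = 24 − 16 = 8

8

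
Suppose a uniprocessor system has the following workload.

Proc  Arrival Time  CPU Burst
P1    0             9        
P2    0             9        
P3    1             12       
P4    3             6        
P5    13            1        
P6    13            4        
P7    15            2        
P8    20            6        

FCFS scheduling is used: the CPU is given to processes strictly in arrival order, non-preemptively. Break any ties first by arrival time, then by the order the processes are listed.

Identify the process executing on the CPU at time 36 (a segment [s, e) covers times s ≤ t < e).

Schedule: | P1 0-9 | P2 9-18 | P3 18-30 | P4 30-36 | P5 36-37 | P6 37-41 | P7 41-43 | P8 43-49 |
Completion: P1=9  P2=18  P3=30  P4=36  P5=37  P6=41  P7=43  P8=49

P5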